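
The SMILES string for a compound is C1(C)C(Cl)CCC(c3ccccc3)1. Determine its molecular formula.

Atom tally by fragment:
  cyclopentane ring core → C:5 H:10
  (− 3 ring H displaced by substituents)
  + CH3 → C:1 H:3
  + Cl → Cl:1
  + C6H5 → C:6 H:5
Element totals:
  C: 12
  H: 15
  Cl: 1

C12H15Cl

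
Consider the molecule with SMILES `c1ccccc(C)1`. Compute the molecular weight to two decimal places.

Atom tally by fragment:
  benzene ring core → C:6 H:6
  (− 1 ring H displaced by substituents)
  + CH3 → C:1 H:3
Element totals:
  C: 7
  H: 8
Molecular formula: C7H8.
  M = 7(12.011) + 8(1.008)
    = 84.077 + 8.064 = 92.141

92.14 g/mol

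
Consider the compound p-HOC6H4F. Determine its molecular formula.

Element totals:
  C: 6
  H: 5
  F: 1
  O: 1

C6H5FO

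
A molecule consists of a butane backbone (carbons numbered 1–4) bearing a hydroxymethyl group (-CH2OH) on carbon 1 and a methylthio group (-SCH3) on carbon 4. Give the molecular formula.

C6H14OS

Atom tally by fragment:
  HOCH2CH2 → C:2 H:5 O:1
  CH2 → C:1 H:2
  CH2 → C:1 H:2
  CH2SCH3 → C:2 H:5 S:1
Element totals:
  C: 6
  H: 14
  O: 1
  S: 1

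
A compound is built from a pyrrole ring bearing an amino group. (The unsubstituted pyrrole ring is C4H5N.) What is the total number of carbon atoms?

4

Atom tally by fragment:
  pyrrole ring core → C:4 H:5 N:1
  (− 1 ring H displaced by substituents)
  + NH2 → N:1 H:2
Element totals:
  C: 4
  H: 6
  N: 2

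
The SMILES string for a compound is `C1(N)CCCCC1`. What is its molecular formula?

Atom tally by fragment:
  cyclohexane ring core → C:6 H:12
  (− 1 ring H displaced by substituents)
  + NH2 → N:1 H:2
Element totals:
  C: 6
  H: 13
  N: 1

C6H13N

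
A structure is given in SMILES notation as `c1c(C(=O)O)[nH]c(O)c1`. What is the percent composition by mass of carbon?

Atom tally by fragment:
  pyrrole ring core → C:4 H:5 N:1
  (− 2 ring H displaced by substituents)
  + COOH → C:1 H:1 O:2
  + OH → O:1 H:1
Element totals:
  C: 5
  H: 5
  N: 1
  O: 3
Molecular formula: C5H5NO3.
Molar mass = 127.099 g/mol.
Mass from C: 5 × 12.011 = 60.055 g/mol.
%C = 60.055 / 127.099 × 100 = 47.25%.

47.25%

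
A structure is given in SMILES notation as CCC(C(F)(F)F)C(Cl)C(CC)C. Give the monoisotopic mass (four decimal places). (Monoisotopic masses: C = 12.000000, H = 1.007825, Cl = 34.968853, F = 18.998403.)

Atom tally by fragment:
  CH3 → C:1 H:3
  CH2 → C:1 H:2
  CH(CF3) → C:2 H:1 F:3
  CH(Cl) → C:1 H:1 Cl:1
  CH(C2H5) → C:3 H:6
  CH3 → C:1 H:3
Element totals:
  C: 9
  H: 16
  Cl: 1
  F: 3
Molecular formula: C9H16ClF3.
  M = 9(12.0) + 16(1.007825) + 34.968853 + 3(18.998403)
    = 108.000000 + 16.125200 + 34.968853 + 56.995209 = 216.089262

216.0893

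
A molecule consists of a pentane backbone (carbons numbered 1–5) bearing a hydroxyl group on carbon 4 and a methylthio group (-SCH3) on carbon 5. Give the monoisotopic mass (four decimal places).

134.0765

Atom tally by fragment:
  CH3 → C:1 H:3
  CH2 → C:1 H:2
  CH2 → C:1 H:2
  CH(OH) → C:1 H:2 O:1
  CH2SCH3 → C:2 H:5 S:1
Element totals:
  C: 6
  H: 14
  O: 1
  S: 1
Molecular formula: C6H14OS.
  M = 6(12.0) + 14(1.007825) + 15.994915 + 31.972071
    = 72.000000 + 14.109550 + 15.994915 + 31.972071 = 134.076536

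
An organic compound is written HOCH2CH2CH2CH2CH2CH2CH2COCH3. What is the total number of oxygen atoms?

2

Atom tally by fragment:
  HOCH2 → C:1 H:3 O:1
  CH2 → C:1 H:2
  CH2 → C:1 H:2
  CH2 → C:1 H:2
  CH2 → C:1 H:2
  CH2 → C:1 H:2
  CH2COCH3 → C:3 H:5 O:1
Element totals:
  C: 9
  H: 18
  O: 2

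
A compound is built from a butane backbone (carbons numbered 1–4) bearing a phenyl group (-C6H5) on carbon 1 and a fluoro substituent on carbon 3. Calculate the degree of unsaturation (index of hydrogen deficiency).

4

Atom tally by fragment:
  C6H5CH2 → C:7 H:7
  CH2 → C:1 H:2
  CH(F) → C:1 H:1 F:1
  CH3 → C:1 H:3
Element totals:
  C: 10
  H: 13
  F: 1
Molecular formula: C10H13F.
DoU = (2C + 2 + N − H − X) / 2 = (2·10 + 2 + 0 − 13 − 1) / 2 = 4.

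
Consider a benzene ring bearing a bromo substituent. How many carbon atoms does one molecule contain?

6

Atom tally by fragment:
  benzene ring core → C:6 H:6
  (− 1 ring H displaced by substituents)
  + Br → Br:1
Element totals:
  C: 6
  H: 5
  Br: 1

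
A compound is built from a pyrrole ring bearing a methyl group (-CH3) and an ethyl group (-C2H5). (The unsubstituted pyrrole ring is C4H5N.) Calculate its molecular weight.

109.17 g/mol

Atom tally by fragment:
  pyrrole ring core → C:4 H:5 N:1
  (− 2 ring H displaced by substituents)
  + CH3 → C:1 H:3
  + C2H5 → C:2 H:5
Element totals:
  C: 7
  H: 11
  N: 1
Molecular formula: C7H11N.
  M = 7(12.011) + 11(1.008) + 14.007
    = 84.077 + 11.088 + 14.007 = 109.172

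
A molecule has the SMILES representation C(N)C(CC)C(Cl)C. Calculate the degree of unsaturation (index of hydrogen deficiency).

0

Atom tally by fragment:
  H2NCH2 → C:1 H:4 N:1
  CH(C2H5) → C:3 H:6
  CH(Cl) → C:1 H:1 Cl:1
  CH3 → C:1 H:3
Element totals:
  C: 6
  H: 14
  Cl: 1
  N: 1
Molecular formula: C6H14ClN.
DoU = (2C + 2 + N − H − X) / 2 = (2·6 + 2 + 1 − 14 − 1) / 2 = 0.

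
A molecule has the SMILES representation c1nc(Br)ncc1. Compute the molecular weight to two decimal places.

158.99 g/mol

Atom tally by fragment:
  pyrimidine ring core → C:4 H:4 N:2
  (− 1 ring H displaced by substituents)
  + Br → Br:1
Element totals:
  C: 4
  H: 3
  Br: 1
  N: 2
Molecular formula: C4H3BrN2.
  M = 4(12.011) + 3(1.008) + 79.904 + 2(14.007)
    = 48.044 + 3.024 + 79.904 + 28.014 = 158.986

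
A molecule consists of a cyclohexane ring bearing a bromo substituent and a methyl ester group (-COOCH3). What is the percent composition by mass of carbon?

Atom tally by fragment:
  cyclohexane ring core → C:6 H:12
  (− 2 ring H displaced by substituents)
  + Br → Br:1
  + COOCH3 → C:2 H:3 O:2
Element totals:
  C: 8
  H: 13
  Br: 1
  O: 2
Molecular formula: C8H13BrO2.
Molar mass = 221.094 g/mol.
Mass from C: 8 × 12.011 = 96.088 g/mol.
%C = 96.088 / 221.094 × 100 = 43.46%.

43.46%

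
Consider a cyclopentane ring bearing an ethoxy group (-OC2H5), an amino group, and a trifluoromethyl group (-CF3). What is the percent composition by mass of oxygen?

8.11%

Atom tally by fragment:
  cyclopentane ring core → C:5 H:10
  (− 3 ring H displaced by substituents)
  + OC2H5 → C:2 H:5 O:1
  + NH2 → N:1 H:2
  + CF3 → C:1 F:3
Element totals:
  C: 8
  H: 14
  F: 3
  N: 1
  O: 1
Molecular formula: C8H14F3NO.
Molar mass = 197.200 g/mol.
Mass from O: 1 × 15.999 = 15.999 g/mol.
%O = 15.999 / 197.200 × 100 = 8.11%.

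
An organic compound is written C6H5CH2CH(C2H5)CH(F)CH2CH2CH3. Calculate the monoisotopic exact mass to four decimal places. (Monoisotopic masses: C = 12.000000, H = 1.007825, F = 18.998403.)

Atom tally by fragment:
  C6H5CH2 → C:7 H:7
  CH(C2H5) → C:3 H:6
  CH(F) → C:1 H:1 F:1
  CH2 → C:1 H:2
  CH2 → C:1 H:2
  CH3 → C:1 H:3
Element totals:
  C: 14
  H: 21
  F: 1
Molecular formula: C14H21F.
  M = 14(12.0) + 21(1.007825) + 18.998403
    = 168.000000 + 21.164325 + 18.998403 = 208.162728

208.1627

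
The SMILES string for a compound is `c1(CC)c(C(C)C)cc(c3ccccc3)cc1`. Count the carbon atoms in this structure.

Atom tally by fragment:
  benzene ring core → C:6 H:6
  (− 3 ring H displaced by substituents)
  + C2H5 → C:2 H:5
  + CH(CH3)2 → C:3 H:7
  + C6H5 → C:6 H:5
Element totals:
  C: 17
  H: 20

17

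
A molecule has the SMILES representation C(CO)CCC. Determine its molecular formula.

Atom tally by fragment:
  HOCH2CH2 → C:2 H:5 O:1
  CH2 → C:1 H:2
  CH2 → C:1 H:2
  CH3 → C:1 H:3
Element totals:
  C: 5
  H: 12
  O: 1

C5H12O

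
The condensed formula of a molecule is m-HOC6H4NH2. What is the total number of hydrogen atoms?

7

Element totals:
  C: 6
  H: 7
  N: 1
  O: 1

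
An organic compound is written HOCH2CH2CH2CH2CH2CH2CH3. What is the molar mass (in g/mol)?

116.20 g/mol

Element totals:
  C: 7
  H: 16
  O: 1
Molecular formula: C7H16O.
  M = 7(12.011) + 16(1.008) + 15.999
    = 84.077 + 16.128 + 15.999 = 116.204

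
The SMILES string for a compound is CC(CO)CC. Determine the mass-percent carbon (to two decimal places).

Atom tally by fragment:
  CH3 → C:1 H:3
  CH(CH2OH) → C:2 H:4 O:1
  CH2 → C:1 H:2
  CH3 → C:1 H:3
Element totals:
  C: 5
  H: 12
  O: 1
Molecular formula: C5H12O.
Molar mass = 88.150 g/mol.
Mass from C: 5 × 12.011 = 60.055 g/mol.
%C = 60.055 / 88.150 × 100 = 68.13%.

68.13%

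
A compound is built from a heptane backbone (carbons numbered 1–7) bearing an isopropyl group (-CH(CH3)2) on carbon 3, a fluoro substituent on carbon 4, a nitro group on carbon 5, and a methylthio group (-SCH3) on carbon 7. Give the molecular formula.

C11H22FNO2S

Atom tally by fragment:
  CH3 → C:1 H:3
  CH2 → C:1 H:2
  CH(CH(CH3)2) → C:4 H:8
  CH(F) → C:1 H:1 F:1
  CH(NO2) → C:1 H:1 N:1 O:2
  CH2 → C:1 H:2
  CH2SCH3 → C:2 H:5 S:1
Element totals:
  C: 11
  H: 22
  F: 1
  N: 1
  O: 2
  S: 1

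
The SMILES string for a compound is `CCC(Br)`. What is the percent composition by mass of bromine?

64.97%

Atom tally by fragment:
  CH3 → C:1 H:3
  CH2 → C:1 H:2
  CH2Br → C:1 H:2 Br:1
Element totals:
  C: 3
  H: 7
  Br: 1
Molecular formula: C3H7Br.
Molar mass = 122.993 g/mol.
Mass from Br: 1 × 79.904 = 79.904 g/mol.
%Br = 79.904 / 122.993 × 100 = 64.97%.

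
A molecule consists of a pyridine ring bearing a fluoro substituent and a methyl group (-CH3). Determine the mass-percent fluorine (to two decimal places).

17.10%

Atom tally by fragment:
  pyridine ring core → C:5 H:5 N:1
  (− 2 ring H displaced by substituents)
  + F → F:1
  + CH3 → C:1 H:3
Element totals:
  C: 6
  H: 6
  F: 1
  N: 1
Molecular formula: C6H6FN.
Molar mass = 111.119 g/mol.
Mass from F: 1 × 18.998 = 18.998 g/mol.
%F = 18.998 / 111.119 × 100 = 17.10%.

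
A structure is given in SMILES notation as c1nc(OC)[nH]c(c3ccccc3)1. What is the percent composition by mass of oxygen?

Atom tally by fragment:
  imidazole ring core → C:3 H:4 N:2
  (− 2 ring H displaced by substituents)
  + OCH3 → C:1 H:3 O:1
  + C6H5 → C:6 H:5
Element totals:
  C: 10
  H: 10
  N: 2
  O: 1
Molecular formula: C10H10N2O.
Molar mass = 174.203 g/mol.
Mass from O: 1 × 15.999 = 15.999 g/mol.
%O = 15.999 / 174.203 × 100 = 9.18%.

9.18%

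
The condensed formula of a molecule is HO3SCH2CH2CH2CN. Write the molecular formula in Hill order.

C4H7NO3S

Atom tally by fragment:
  HO3SCH2 → C:1 H:3 S:1 O:3
  CH2 → C:1 H:2
  CH2CN → C:2 H:2 N:1
Element totals:
  C: 4
  H: 7
  N: 1
  O: 3
  S: 1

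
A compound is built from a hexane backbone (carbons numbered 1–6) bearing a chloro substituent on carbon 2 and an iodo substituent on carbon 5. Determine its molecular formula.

C6H12ClI

Atom tally by fragment:
  CH3 → C:1 H:3
  CH(Cl) → C:1 H:1 Cl:1
  CH2 → C:1 H:2
  CH2 → C:1 H:2
  CH(I) → C:1 H:1 I:1
  CH3 → C:1 H:3
Element totals:
  C: 6
  H: 12
  Cl: 1
  I: 1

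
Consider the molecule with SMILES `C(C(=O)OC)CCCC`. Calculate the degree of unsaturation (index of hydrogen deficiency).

1

Atom tally by fragment:
  CH3OOCCH2 → C:3 H:5 O:2
  CH2 → C:1 H:2
  CH2 → C:1 H:2
  CH2 → C:1 H:2
  CH3 → C:1 H:3
Element totals:
  C: 7
  H: 14
  O: 2
Molecular formula: C7H14O2.
DoU = (2C + 2 + N − H − X) / 2 = (2·7 + 2 + 0 − 14 − 0) / 2 = 1.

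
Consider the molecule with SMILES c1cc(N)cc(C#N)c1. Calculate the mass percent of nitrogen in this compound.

Atom tally by fragment:
  benzene ring core → C:6 H:6
  (− 2 ring H displaced by substituents)
  + NH2 → N:1 H:2
  + CN → C:1 N:1
Element totals:
  C: 7
  H: 6
  N: 2
Molecular formula: C7H6N2.
Molar mass = 118.139 g/mol.
Mass from N: 2 × 14.007 = 28.014 g/mol.
%N = 28.014 / 118.139 × 100 = 23.71%.

23.71%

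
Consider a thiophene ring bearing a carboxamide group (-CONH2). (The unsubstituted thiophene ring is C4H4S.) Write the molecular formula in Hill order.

Atom tally by fragment:
  thiophene ring core → C:4 H:4 S:1
  (− 1 ring H displaced by substituents)
  + CONH2 → C:1 H:2 O:1 N:1
Element totals:
  C: 5
  H: 5
  N: 1
  O: 1
  S: 1

C5H5NOS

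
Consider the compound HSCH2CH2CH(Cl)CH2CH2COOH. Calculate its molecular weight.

182.66 g/mol

Element totals:
  C: 6
  H: 11
  Cl: 1
  O: 2
  S: 1
Molecular formula: C6H11ClO2S.
  M = 6(12.011) + 11(1.008) + 35.45 + 2(15.999) + 32.06
    = 72.066 + 11.088 + 35.450 + 31.998 + 32.060 = 182.662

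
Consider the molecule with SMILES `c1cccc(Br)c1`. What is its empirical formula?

C6H5Br

Atom tally by fragment:
  benzene ring core → C:6 H:6
  (− 1 ring H displaced by substituents)
  + Br → Br:1
Element totals:
  C: 6
  H: 5
  Br: 1
Molecular formula: C6H5Br.
gcd of subscripts (1, 6, 5) = 1, so the empirical formula equals the molecular formula.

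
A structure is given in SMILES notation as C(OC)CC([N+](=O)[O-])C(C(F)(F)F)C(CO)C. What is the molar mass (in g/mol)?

259.22 g/mol

Atom tally by fragment:
  CH3OCH2 → C:2 H:5 O:1
  CH2 → C:1 H:2
  CH(NO2) → C:1 H:1 N:1 O:2
  CH(CF3) → C:2 H:1 F:3
  CH(CH2OH) → C:2 H:4 O:1
  CH3 → C:1 H:3
Element totals:
  C: 9
  H: 16
  F: 3
  N: 1
  O: 4
Molecular formula: C9H16F3NO4.
  M = 9(12.011) + 16(1.008) + 3(18.998) + 14.007 + 4(15.999)
    = 108.099 + 16.128 + 56.994 + 14.007 + 63.996 = 259.224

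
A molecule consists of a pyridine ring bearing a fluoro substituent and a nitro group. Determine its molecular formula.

C5H3FN2O2

Atom tally by fragment:
  pyridine ring core → C:5 H:5 N:1
  (− 2 ring H displaced by substituents)
  + F → F:1
  + NO2 → N:1 O:2
Element totals:
  C: 5
  H: 3
  F: 1
  N: 2
  O: 2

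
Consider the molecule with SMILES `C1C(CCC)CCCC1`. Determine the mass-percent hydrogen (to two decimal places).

Atom tally by fragment:
  cyclohexane ring core → C:6 H:12
  (− 1 ring H displaced by substituents)
  + CH2CH2CH3 → C:3 H:7
Element totals:
  C: 9
  H: 18
Molecular formula: C9H18.
Molar mass = 126.243 g/mol.
Mass from H: 18 × 1.008 = 18.144 g/mol.
%H = 18.144 / 126.243 × 100 = 14.37%.

14.37%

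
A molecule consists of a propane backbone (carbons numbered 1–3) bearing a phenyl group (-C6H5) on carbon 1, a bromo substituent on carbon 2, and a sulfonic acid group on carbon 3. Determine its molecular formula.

C9H11BrO3S

Atom tally by fragment:
  C6H5CH2 → C:7 H:7
  CH(Br) → C:1 H:1 Br:1
  CH2SO3H → C:1 H:3 S:1 O:3
Element totals:
  C: 9
  H: 11
  Br: 1
  O: 3
  S: 1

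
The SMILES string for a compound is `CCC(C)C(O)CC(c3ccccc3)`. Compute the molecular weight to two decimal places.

192.30 g/mol

Atom tally by fragment:
  CH3 → C:1 H:3
  CH2 → C:1 H:2
  CH(CH3) → C:2 H:4
  CH(OH) → C:1 H:2 O:1
  CH2 → C:1 H:2
  CH2C6H5 → C:7 H:7
Element totals:
  C: 13
  H: 20
  O: 1
Molecular formula: C13H20O.
  M = 13(12.011) + 20(1.008) + 15.999
    = 156.143 + 20.160 + 15.999 = 192.302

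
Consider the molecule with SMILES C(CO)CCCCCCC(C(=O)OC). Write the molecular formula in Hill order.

Atom tally by fragment:
  HOCH2CH2 → C:2 H:5 O:1
  CH2 → C:1 H:2
  CH2 → C:1 H:2
  CH2 → C:1 H:2
  CH2 → C:1 H:2
  CH2 → C:1 H:2
  CH2 → C:1 H:2
  CH2COOCH3 → C:3 H:5 O:2
Element totals:
  C: 11
  H: 22
  O: 3

C11H22O3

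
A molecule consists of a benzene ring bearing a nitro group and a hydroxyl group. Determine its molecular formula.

Atom tally by fragment:
  benzene ring core → C:6 H:6
  (− 2 ring H displaced by substituents)
  + NO2 → N:1 O:2
  + OH → O:1 H:1
Element totals:
  C: 6
  H: 5
  N: 1
  O: 3

C6H5NO3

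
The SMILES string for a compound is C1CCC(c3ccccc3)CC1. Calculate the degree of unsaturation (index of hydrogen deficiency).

Atom tally by fragment:
  cyclohexane ring core → C:6 H:12
  (− 1 ring H displaced by substituents)
  + C6H5 → C:6 H:5
Element totals:
  C: 12
  H: 16
Molecular formula: C12H16.
DoU = (2C + 2 + N − H − X) / 2 = (2·12 + 2 + 0 − 16 − 0) / 2 = 5.

5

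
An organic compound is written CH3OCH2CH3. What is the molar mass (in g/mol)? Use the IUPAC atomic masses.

Atom tally by fragment:
  CH3OCH2 → C:2 H:5 O:1
  CH3 → C:1 H:3
Element totals:
  C: 3
  H: 8
  O: 1
Molecular formula: C3H8O.
  M = 3(12.011) + 8(1.008) + 15.999
    = 36.033 + 8.064 + 15.999 = 60.096

60.10 g/mol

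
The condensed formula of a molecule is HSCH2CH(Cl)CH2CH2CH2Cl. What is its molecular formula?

C5H10Cl2S

Element totals:
  C: 5
  H: 10
  Cl: 2
  S: 1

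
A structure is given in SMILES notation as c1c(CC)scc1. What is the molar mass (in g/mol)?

Atom tally by fragment:
  thiophene ring core → C:4 H:4 S:1
  (− 1 ring H displaced by substituents)
  + C2H5 → C:2 H:5
Element totals:
  C: 6
  H: 8
  S: 1
Molecular formula: C6H8S.
  M = 6(12.011) + 8(1.008) + 32.06
    = 72.066 + 8.064 + 32.060 = 112.190

112.19 g/mol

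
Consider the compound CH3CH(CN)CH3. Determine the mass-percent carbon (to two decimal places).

Element totals:
  C: 4
  H: 7
  N: 1
Molecular formula: C4H7N.
Molar mass = 69.107 g/mol.
Mass from C: 4 × 12.011 = 48.044 g/mol.
%C = 48.044 / 69.107 × 100 = 69.52%.

69.52%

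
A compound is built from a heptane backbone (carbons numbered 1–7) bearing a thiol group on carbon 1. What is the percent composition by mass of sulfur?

Atom tally by fragment:
  HSCH2 → C:1 H:3 S:1
  CH2 → C:1 H:2
  CH2 → C:1 H:2
  CH2 → C:1 H:2
  CH2 → C:1 H:2
  CH2 → C:1 H:2
  CH3 → C:1 H:3
Element totals:
  C: 7
  H: 16
  S: 1
Molecular formula: C7H16S.
Molar mass = 132.265 g/mol.
Mass from S: 1 × 32.06 = 32.060 g/mol.
%S = 32.060 / 132.265 × 100 = 24.24%.

24.24%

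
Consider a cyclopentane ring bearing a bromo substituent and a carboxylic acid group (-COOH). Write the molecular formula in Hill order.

Atom tally by fragment:
  cyclopentane ring core → C:5 H:10
  (− 2 ring H displaced by substituents)
  + Br → Br:1
  + COOH → C:1 H:1 O:2
Element totals:
  C: 6
  H: 9
  Br: 1
  O: 2

C6H9BrO2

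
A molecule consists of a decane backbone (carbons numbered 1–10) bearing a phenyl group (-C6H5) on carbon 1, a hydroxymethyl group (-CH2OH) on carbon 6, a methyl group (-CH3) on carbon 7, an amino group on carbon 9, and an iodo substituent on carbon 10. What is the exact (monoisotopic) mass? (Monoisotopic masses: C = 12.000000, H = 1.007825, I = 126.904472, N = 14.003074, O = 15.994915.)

403.1372

Atom tally by fragment:
  C6H5CH2 → C:7 H:7
  CH2 → C:1 H:2
  CH2 → C:1 H:2
  CH2 → C:1 H:2
  CH2 → C:1 H:2
  CH(CH2OH) → C:2 H:4 O:1
  CH(CH3) → C:2 H:4
  CH2 → C:1 H:2
  CH(NH2) → C:1 H:3 N:1
  CH2I → C:1 H:2 I:1
Element totals:
  C: 18
  H: 30
  I: 1
  N: 1
  O: 1
Molecular formula: C18H30INO.
  M = 18(12.0) + 30(1.007825) + 126.904472 + 14.003074 + 15.994915
    = 216.000000 + 30.234750 + 126.904472 + 14.003074 + 15.994915 = 403.137211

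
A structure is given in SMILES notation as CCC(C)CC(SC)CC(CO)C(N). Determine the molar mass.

219.39 g/mol

Atom tally by fragment:
  CH3 → C:1 H:3
  CH2 → C:1 H:2
  CH(CH3) → C:2 H:4
  CH2 → C:1 H:2
  CH(SCH3) → C:2 H:4 S:1
  CH2 → C:1 H:2
  CH(CH2OH) → C:2 H:4 O:1
  CH2NH2 → C:1 H:4 N:1
Element totals:
  C: 11
  H: 25
  N: 1
  O: 1
  S: 1
Molecular formula: C11H25NOS.
  M = 11(12.011) + 25(1.008) + 14.007 + 15.999 + 32.06
    = 132.121 + 25.200 + 14.007 + 15.999 + 32.060 = 219.387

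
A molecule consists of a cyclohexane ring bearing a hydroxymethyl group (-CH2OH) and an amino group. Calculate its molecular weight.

Atom tally by fragment:
  cyclohexane ring core → C:6 H:12
  (− 2 ring H displaced by substituents)
  + CH2OH → C:1 H:3 O:1
  + NH2 → N:1 H:2
Element totals:
  C: 7
  H: 15
  N: 1
  O: 1
Molecular formula: C7H15NO.
  M = 7(12.011) + 15(1.008) + 14.007 + 15.999
    = 84.077 + 15.120 + 14.007 + 15.999 = 129.203

129.20 g/mol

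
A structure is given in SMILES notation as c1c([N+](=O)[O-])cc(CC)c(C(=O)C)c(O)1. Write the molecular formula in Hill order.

C10H11NO4

Atom tally by fragment:
  benzene ring core → C:6 H:6
  (− 4 ring H displaced by substituents)
  + NO2 → N:1 O:2
  + C2H5 → C:2 H:5
  + COCH3 → C:2 H:3 O:1
  + OH → O:1 H:1
Element totals:
  C: 10
  H: 11
  N: 1
  O: 4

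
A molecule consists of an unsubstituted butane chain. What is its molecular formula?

C4H10

Atom tally by fragment:
  CH3 → C:1 H:3
  CH2 → C:1 H:2
  CH2 → C:1 H:2
  CH3 → C:1 H:3
Element totals:
  C: 4
  H: 10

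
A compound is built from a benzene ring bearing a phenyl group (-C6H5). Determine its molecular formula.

Atom tally by fragment:
  benzene ring core → C:6 H:6
  (− 1 ring H displaced by substituents)
  + C6H5 → C:6 H:5
Element totals:
  C: 12
  H: 10

C12H10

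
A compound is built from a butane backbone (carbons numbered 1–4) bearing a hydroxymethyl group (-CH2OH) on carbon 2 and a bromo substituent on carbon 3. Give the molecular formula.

C5H11BrO

Atom tally by fragment:
  CH3 → C:1 H:3
  CH(CH2OH) → C:2 H:4 O:1
  CH(Br) → C:1 H:1 Br:1
  CH3 → C:1 H:3
Element totals:
  C: 5
  H: 11
  Br: 1
  O: 1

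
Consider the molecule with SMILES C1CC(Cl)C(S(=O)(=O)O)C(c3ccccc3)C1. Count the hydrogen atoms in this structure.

Atom tally by fragment:
  cyclohexane ring core → C:6 H:12
  (− 3 ring H displaced by substituents)
  + Cl → Cl:1
  + SO3H → S:1 O:3 H:1
  + C6H5 → C:6 H:5
Element totals:
  C: 12
  H: 15
  Cl: 1
  O: 3
  S: 1

15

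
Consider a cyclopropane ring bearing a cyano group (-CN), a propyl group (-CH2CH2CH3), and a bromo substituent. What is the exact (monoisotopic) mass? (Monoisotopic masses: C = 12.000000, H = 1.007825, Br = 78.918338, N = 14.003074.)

186.9997

Atom tally by fragment:
  cyclopropane ring core → C:3 H:6
  (− 3 ring H displaced by substituents)
  + CN → C:1 N:1
  + CH2CH2CH3 → C:3 H:7
  + Br → Br:1
Element totals:
  C: 7
  H: 10
  Br: 1
  N: 1
Molecular formula: C7H10BrN.
  M = 7(12.0) + 10(1.007825) + 78.918338 + 14.003074
    = 84.000000 + 10.078250 + 78.918338 + 14.003074 = 186.999662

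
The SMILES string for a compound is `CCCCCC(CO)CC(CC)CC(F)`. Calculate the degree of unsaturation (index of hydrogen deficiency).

Atom tally by fragment:
  CH3 → C:1 H:3
  CH2 → C:1 H:2
  CH2 → C:1 H:2
  CH2 → C:1 H:2
  CH2 → C:1 H:2
  CH(CH2OH) → C:2 H:4 O:1
  CH2 → C:1 H:2
  CH(C2H5) → C:3 H:6
  CH2 → C:1 H:2
  CH2F → C:1 H:2 F:1
Element totals:
  C: 13
  H: 27
  F: 1
  O: 1
Molecular formula: C13H27FO.
DoU = (2C + 2 + N − H − X) / 2 = (2·13 + 2 + 0 − 27 − 1) / 2 = 0.

0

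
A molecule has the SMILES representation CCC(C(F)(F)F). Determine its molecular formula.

C4H7F3

Atom tally by fragment:
  CH3 → C:1 H:3
  CH2 → C:1 H:2
  CH2CF3 → C:2 H:2 F:3
Element totals:
  C: 4
  H: 7
  F: 3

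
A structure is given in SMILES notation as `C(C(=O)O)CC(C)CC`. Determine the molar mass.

Atom tally by fragment:
  HOOCCH2 → C:2 H:3 O:2
  CH2 → C:1 H:2
  CH(CH3) → C:2 H:4
  CH2 → C:1 H:2
  CH3 → C:1 H:3
Element totals:
  C: 7
  H: 14
  O: 2
Molecular formula: C7H14O2.
  M = 7(12.011) + 14(1.008) + 2(15.999)
    = 84.077 + 14.112 + 31.998 = 130.187

130.19 g/mol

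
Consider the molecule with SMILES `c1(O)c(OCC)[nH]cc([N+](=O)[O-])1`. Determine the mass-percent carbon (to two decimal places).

Atom tally by fragment:
  pyrrole ring core → C:4 H:5 N:1
  (− 3 ring H displaced by substituents)
  + OH → O:1 H:1
  + OC2H5 → C:2 H:5 O:1
  + NO2 → N:1 O:2
Element totals:
  C: 6
  H: 8
  N: 2
  O: 4
Molecular formula: C6H8N2O4.
Molar mass = 172.140 g/mol.
Mass from C: 6 × 12.011 = 72.066 g/mol.
%C = 72.066 / 172.140 × 100 = 41.86%.

41.86%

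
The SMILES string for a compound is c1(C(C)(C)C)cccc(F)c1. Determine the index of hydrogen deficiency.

4

Atom tally by fragment:
  benzene ring core → C:6 H:6
  (− 2 ring H displaced by substituents)
  + C(CH3)3 → C:4 H:9
  + F → F:1
Element totals:
  C: 10
  H: 13
  F: 1
Molecular formula: C10H13F.
DoU = (2C + 2 + N − H − X) / 2 = (2·10 + 2 + 0 − 13 − 1) / 2 = 4.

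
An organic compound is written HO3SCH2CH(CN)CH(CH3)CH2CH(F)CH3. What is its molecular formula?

C8H14FNO3S

Element totals:
  C: 8
  H: 14
  F: 1
  N: 1
  O: 3
  S: 1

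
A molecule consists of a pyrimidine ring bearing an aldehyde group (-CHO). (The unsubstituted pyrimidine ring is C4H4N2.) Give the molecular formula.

Atom tally by fragment:
  pyrimidine ring core → C:4 H:4 N:2
  (− 1 ring H displaced by substituents)
  + CHO → C:1 H:1 O:1
Element totals:
  C: 5
  H: 4
  N: 2
  O: 1

C5H4N2O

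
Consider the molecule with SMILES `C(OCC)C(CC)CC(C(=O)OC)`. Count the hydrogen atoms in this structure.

20

Atom tally by fragment:
  C2H5OCH2 → C:3 H:7 O:1
  CH(C2H5) → C:3 H:6
  CH2 → C:1 H:2
  CH2COOCH3 → C:3 H:5 O:2
Element totals:
  C: 10
  H: 20
  O: 3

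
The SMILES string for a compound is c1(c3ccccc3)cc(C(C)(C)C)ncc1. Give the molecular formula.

Atom tally by fragment:
  pyridine ring core → C:5 H:5 N:1
  (− 2 ring H displaced by substituents)
  + C6H5 → C:6 H:5
  + C(CH3)3 → C:4 H:9
Element totals:
  C: 15
  H: 17
  N: 1

C15H17N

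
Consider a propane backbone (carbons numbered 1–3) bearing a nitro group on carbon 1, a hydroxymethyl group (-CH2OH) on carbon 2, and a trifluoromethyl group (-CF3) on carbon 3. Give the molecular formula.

Atom tally by fragment:
  O2NCH2 → C:1 H:2 N:1 O:2
  CH(CH2OH) → C:2 H:4 O:1
  CH2CF3 → C:2 H:2 F:3
Element totals:
  C: 5
  H: 8
  F: 3
  N: 1
  O: 3

C5H8F3NO3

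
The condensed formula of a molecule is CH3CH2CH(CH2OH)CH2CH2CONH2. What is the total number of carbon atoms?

Element totals:
  C: 7
  H: 15
  N: 1
  O: 2

7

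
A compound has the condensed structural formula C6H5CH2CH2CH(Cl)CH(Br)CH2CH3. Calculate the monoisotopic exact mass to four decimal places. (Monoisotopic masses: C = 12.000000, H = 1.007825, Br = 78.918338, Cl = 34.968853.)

274.0124

Atom tally by fragment:
  C6H5CH2 → C:7 H:7
  CH2 → C:1 H:2
  CH(Cl) → C:1 H:1 Cl:1
  CH(Br) → C:1 H:1 Br:1
  CH2 → C:1 H:2
  CH3 → C:1 H:3
Element totals:
  C: 12
  H: 16
  Br: 1
  Cl: 1
Molecular formula: C12H16BrCl.
  M = 12(12.0) + 16(1.007825) + 78.918338 + 34.968853
    = 144.000000 + 16.125200 + 78.918338 + 34.968853 = 274.012391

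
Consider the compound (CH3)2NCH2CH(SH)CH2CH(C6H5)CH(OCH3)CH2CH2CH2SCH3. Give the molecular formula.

Atom tally by fragment:
  (CH3)2NCH2 → C:3 H:8 N:1
  CH(SH) → C:1 H:2 S:1
  CH2 → C:1 H:2
  CH(C6H5) → C:7 H:6
  CH(OCH3) → C:2 H:4 O:1
  CH2 → C:1 H:2
  CH2 → C:1 H:2
  CH2SCH3 → C:2 H:5 S:1
Element totals:
  C: 18
  H: 31
  N: 1
  O: 1
  S: 2

C18H31NOS2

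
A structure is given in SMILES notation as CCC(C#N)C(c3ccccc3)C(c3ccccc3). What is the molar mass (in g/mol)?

Atom tally by fragment:
  CH3 → C:1 H:3
  CH2 → C:1 H:2
  CH(CN) → C:2 H:1 N:1
  CH(C6H5) → C:7 H:6
  CH2C6H5 → C:7 H:7
Element totals:
  C: 18
  H: 19
  N: 1
Molecular formula: C18H19N.
  M = 18(12.011) + 19(1.008) + 14.007
    = 216.198 + 19.152 + 14.007 = 249.357

249.36 g/mol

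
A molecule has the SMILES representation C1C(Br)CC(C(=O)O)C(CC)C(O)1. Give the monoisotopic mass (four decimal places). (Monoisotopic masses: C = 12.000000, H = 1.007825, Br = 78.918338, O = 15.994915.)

Atom tally by fragment:
  cyclohexane ring core → C:6 H:12
  (− 4 ring H displaced by substituents)
  + Br → Br:1
  + COOH → C:1 H:1 O:2
  + C2H5 → C:2 H:5
  + OH → O:1 H:1
Element totals:
  C: 9
  H: 15
  Br: 1
  O: 3
Molecular formula: C9H15BrO3.
  M = 9(12.0) + 15(1.007825) + 78.918338 + 3(15.994915)
    = 108.000000 + 15.117375 + 78.918338 + 47.984745 = 250.020458

250.0205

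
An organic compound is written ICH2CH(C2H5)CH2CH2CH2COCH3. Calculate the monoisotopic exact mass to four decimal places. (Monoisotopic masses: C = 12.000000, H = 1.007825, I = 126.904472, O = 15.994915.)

268.0324

Atom tally by fragment:
  ICH2 → C:1 H:2 I:1
  CH(C2H5) → C:3 H:6
  CH2 → C:1 H:2
  CH2 → C:1 H:2
  CH2COCH3 → C:3 H:5 O:1
Element totals:
  C: 9
  H: 17
  I: 1
  O: 1
Molecular formula: C9H17IO.
  M = 9(12.0) + 17(1.007825) + 126.904472 + 15.994915
    = 108.000000 + 17.133025 + 126.904472 + 15.994915 = 268.032412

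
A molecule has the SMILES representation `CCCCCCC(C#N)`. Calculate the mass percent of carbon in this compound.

Atom tally by fragment:
  CH3 → C:1 H:3
  CH2 → C:1 H:2
  CH2 → C:1 H:2
  CH2 → C:1 H:2
  CH2 → C:1 H:2
  CH2 → C:1 H:2
  CH2CN → C:2 H:2 N:1
Element totals:
  C: 8
  H: 15
  N: 1
Molecular formula: C8H15N.
Molar mass = 125.215 g/mol.
Mass from C: 8 × 12.011 = 96.088 g/mol.
%C = 96.088 / 125.215 × 100 = 76.74%.

76.74%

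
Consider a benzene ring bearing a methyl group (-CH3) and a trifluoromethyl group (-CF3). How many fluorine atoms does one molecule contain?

3

Atom tally by fragment:
  benzene ring core → C:6 H:6
  (− 2 ring H displaced by substituents)
  + CH3 → C:1 H:3
  + CF3 → C:1 F:3
Element totals:
  C: 8
  H: 7
  F: 3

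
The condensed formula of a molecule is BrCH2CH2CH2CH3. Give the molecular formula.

Atom tally by fragment:
  BrCH2 → C:1 H:2 Br:1
  CH2 → C:1 H:2
  CH2 → C:1 H:2
  CH3 → C:1 H:3
Element totals:
  C: 4
  H: 9
  Br: 1

C4H9Br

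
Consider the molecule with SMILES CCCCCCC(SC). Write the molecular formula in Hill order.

C8H18S

Atom tally by fragment:
  CH3 → C:1 H:3
  CH2 → C:1 H:2
  CH2 → C:1 H:2
  CH2 → C:1 H:2
  CH2 → C:1 H:2
  CH2 → C:1 H:2
  CH2SCH3 → C:2 H:5 S:1
Element totals:
  C: 8
  H: 18
  S: 1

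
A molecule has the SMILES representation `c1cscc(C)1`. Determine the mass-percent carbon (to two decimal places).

Atom tally by fragment:
  thiophene ring core → C:4 H:4 S:1
  (− 1 ring H displaced by substituents)
  + CH3 → C:1 H:3
Element totals:
  C: 5
  H: 6
  S: 1
Molecular formula: C5H6S.
Molar mass = 98.163 g/mol.
Mass from C: 5 × 12.011 = 60.055 g/mol.
%C = 60.055 / 98.163 × 100 = 61.18%.

61.18%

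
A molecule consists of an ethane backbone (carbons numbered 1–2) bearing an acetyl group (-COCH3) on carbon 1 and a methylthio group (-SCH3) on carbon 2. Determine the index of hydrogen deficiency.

Atom tally by fragment:
  CH3COCH2 → C:3 H:5 O:1
  CH2SCH3 → C:2 H:5 S:1
Element totals:
  C: 5
  H: 10
  O: 1
  S: 1
Molecular formula: C5H10OS.
DoU = (2C + 2 + N − H − X) / 2 = (2·5 + 2 + 0 − 10 − 0) / 2 = 1.

1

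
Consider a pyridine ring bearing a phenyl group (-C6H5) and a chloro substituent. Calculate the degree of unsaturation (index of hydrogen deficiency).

8

Atom tally by fragment:
  pyridine ring core → C:5 H:5 N:1
  (− 2 ring H displaced by substituents)
  + C6H5 → C:6 H:5
  + Cl → Cl:1
Element totals:
  C: 11
  H: 8
  Cl: 1
  N: 1
Molecular formula: C11H8ClN.
DoU = (2C + 2 + N − H − X) / 2 = (2·11 + 2 + 1 − 8 − 1) / 2 = 8.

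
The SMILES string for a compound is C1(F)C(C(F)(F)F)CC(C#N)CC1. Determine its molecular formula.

Atom tally by fragment:
  cyclohexane ring core → C:6 H:12
  (− 3 ring H displaced by substituents)
  + F → F:1
  + CF3 → C:1 F:3
  + CN → C:1 N:1
Element totals:
  C: 8
  H: 9
  F: 4
  N: 1

C8H9F4N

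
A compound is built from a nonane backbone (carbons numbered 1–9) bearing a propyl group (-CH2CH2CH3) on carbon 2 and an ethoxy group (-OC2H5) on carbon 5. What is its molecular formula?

Atom tally by fragment:
  CH3 → C:1 H:3
  CH(CH2CH2CH3) → C:4 H:8
  CH2 → C:1 H:2
  CH2 → C:1 H:2
  CH(OC2H5) → C:3 H:6 O:1
  CH2 → C:1 H:2
  CH2 → C:1 H:2
  CH2 → C:1 H:2
  CH3 → C:1 H:3
Element totals:
  C: 14
  H: 30
  O: 1

C14H30O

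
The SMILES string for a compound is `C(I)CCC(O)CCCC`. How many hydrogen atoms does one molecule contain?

Atom tally by fragment:
  ICH2 → C:1 H:2 I:1
  CH2 → C:1 H:2
  CH2 → C:1 H:2
  CH(OH) → C:1 H:2 O:1
  CH2 → C:1 H:2
  CH2 → C:1 H:2
  CH2 → C:1 H:2
  CH3 → C:1 H:3
Element totals:
  C: 8
  H: 17
  I: 1
  O: 1

17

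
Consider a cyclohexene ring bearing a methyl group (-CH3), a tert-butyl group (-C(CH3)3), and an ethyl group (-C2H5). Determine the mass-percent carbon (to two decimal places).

Atom tally by fragment:
  cyclohexene ring core → C:6 H:10
  (− 3 ring H displaced by substituents)
  + CH3 → C:1 H:3
  + C(CH3)3 → C:4 H:9
  + C2H5 → C:2 H:5
Element totals:
  C: 13
  H: 24
Molecular formula: C13H24.
Molar mass = 180.335 g/mol.
Mass from C: 13 × 12.011 = 156.143 g/mol.
%C = 156.143 / 180.335 × 100 = 86.58%.

86.58%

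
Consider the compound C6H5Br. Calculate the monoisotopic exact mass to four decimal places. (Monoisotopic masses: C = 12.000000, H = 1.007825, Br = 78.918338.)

155.9575

Atom tally by fragment:
  benzene ring core → C:6 H:6
  (− 1 ring H displaced by substituents)
  + Br → Br:1
Element totals:
  C: 6
  H: 5
  Br: 1
Molecular formula: C6H5Br.
  M = 6(12.0) + 5(1.007825) + 78.918338
    = 72.000000 + 5.039125 + 78.918338 = 155.957463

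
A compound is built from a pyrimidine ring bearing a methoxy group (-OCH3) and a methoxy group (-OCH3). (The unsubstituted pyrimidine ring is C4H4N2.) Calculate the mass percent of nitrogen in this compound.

Atom tally by fragment:
  pyrimidine ring core → C:4 H:4 N:2
  (− 2 ring H displaced by substituents)
  + OCH3 → C:1 H:3 O:1
  + OCH3 → C:1 H:3 O:1
Element totals:
  C: 6
  H: 8
  N: 2
  O: 2
Molecular formula: C6H8N2O2.
Molar mass = 140.142 g/mol.
Mass from N: 2 × 14.007 = 28.014 g/mol.
%N = 28.014 / 140.142 × 100 = 19.99%.

19.99%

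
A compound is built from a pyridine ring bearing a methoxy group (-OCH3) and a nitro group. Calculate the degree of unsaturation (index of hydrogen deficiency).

Atom tally by fragment:
  pyridine ring core → C:5 H:5 N:1
  (− 2 ring H displaced by substituents)
  + OCH3 → C:1 H:3 O:1
  + NO2 → N:1 O:2
Element totals:
  C: 6
  H: 6
  N: 2
  O: 3
Molecular formula: C6H6N2O3.
DoU = (2C + 2 + N − H − X) / 2 = (2·6 + 2 + 2 − 6 − 0) / 2 = 5.

5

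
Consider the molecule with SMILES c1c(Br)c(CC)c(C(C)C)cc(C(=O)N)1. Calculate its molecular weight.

Atom tally by fragment:
  benzene ring core → C:6 H:6
  (− 4 ring H displaced by substituents)
  + Br → Br:1
  + C2H5 → C:2 H:5
  + CH(CH3)2 → C:3 H:7
  + CONH2 → C:1 H:2 O:1 N:1
Element totals:
  C: 12
  H: 16
  Br: 1
  N: 1
  O: 1
Molecular formula: C12H16BrNO.
  M = 12(12.011) + 16(1.008) + 79.904 + 14.007 + 15.999
    = 144.132 + 16.128 + 79.904 + 14.007 + 15.999 = 270.170

270.17 g/mol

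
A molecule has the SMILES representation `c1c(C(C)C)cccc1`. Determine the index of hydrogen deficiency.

Atom tally by fragment:
  benzene ring core → C:6 H:6
  (− 1 ring H displaced by substituents)
  + CH(CH3)2 → C:3 H:7
Element totals:
  C: 9
  H: 12
Molecular formula: C9H12.
DoU = (2C + 2 + N − H − X) / 2 = (2·9 + 2 + 0 − 12 − 0) / 2 = 4.

4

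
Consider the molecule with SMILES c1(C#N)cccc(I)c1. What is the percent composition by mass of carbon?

36.71%

Atom tally by fragment:
  benzene ring core → C:6 H:6
  (− 2 ring H displaced by substituents)
  + CN → C:1 N:1
  + I → I:1
Element totals:
  C: 7
  H: 4
  I: 1
  N: 1
Molecular formula: C7H4IN.
Molar mass = 229.020 g/mol.
Mass from C: 7 × 12.011 = 84.077 g/mol.
%C = 84.077 / 229.020 × 100 = 36.71%.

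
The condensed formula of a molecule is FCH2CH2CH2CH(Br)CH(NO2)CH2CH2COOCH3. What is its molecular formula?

C9H15BrFNO4

Element totals:
  C: 9
  H: 15
  Br: 1
  F: 1
  N: 1
  O: 4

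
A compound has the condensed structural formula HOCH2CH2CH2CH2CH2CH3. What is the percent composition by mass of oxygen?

Atom tally by fragment:
  HOCH2CH2 → C:2 H:5 O:1
  CH2 → C:1 H:2
  CH2 → C:1 H:2
  CH2 → C:1 H:2
  CH3 → C:1 H:3
Element totals:
  C: 6
  H: 14
  O: 1
Molecular formula: C6H14O.
Molar mass = 102.177 g/mol.
Mass from O: 1 × 15.999 = 15.999 g/mol.
%O = 15.999 / 102.177 × 100 = 15.66%.

15.66%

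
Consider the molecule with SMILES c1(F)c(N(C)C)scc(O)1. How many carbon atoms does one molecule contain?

Atom tally by fragment:
  thiophene ring core → C:4 H:4 S:1
  (− 3 ring H displaced by substituents)
  + F → F:1
  + N(CH3)2 → N:1 C:2 H:6
  + OH → O:1 H:1
Element totals:
  C: 6
  H: 8
  F: 1
  N: 1
  O: 1
  S: 1

6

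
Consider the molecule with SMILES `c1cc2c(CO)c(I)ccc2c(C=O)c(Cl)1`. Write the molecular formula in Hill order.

C12H8ClIO2

Atom tally by fragment:
  naphthalene ring system core → C:10 H:8
  (− 4 ring H displaced by substituents)
  + CH2OH → C:1 H:3 O:1
  + I → I:1
  + CHO → C:1 H:1 O:1
  + Cl → Cl:1
Element totals:
  C: 12
  H: 8
  Cl: 1
  I: 1
  O: 2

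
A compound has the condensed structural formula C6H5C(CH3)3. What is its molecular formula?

Element totals:
  C: 10
  H: 14

C10H14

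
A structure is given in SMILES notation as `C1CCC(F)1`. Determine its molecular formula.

C4H7F

Atom tally by fragment:
  cyclobutane ring core → C:4 H:8
  (− 1 ring H displaced by substituents)
  + F → F:1
Element totals:
  C: 4
  H: 7
  F: 1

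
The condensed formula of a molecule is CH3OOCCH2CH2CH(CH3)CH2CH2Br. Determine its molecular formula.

C8H15BrO2

Element totals:
  C: 8
  H: 15
  Br: 1
  O: 2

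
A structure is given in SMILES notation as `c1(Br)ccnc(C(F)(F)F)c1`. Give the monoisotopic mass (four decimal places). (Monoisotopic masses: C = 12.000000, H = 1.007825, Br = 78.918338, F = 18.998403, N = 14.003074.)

224.9401

Atom tally by fragment:
  pyridine ring core → C:5 H:5 N:1
  (− 2 ring H displaced by substituents)
  + Br → Br:1
  + CF3 → C:1 F:3
Element totals:
  C: 6
  H: 3
  Br: 1
  F: 3
  N: 1
Molecular formula: C6H3BrF3N.
  M = 6(12.0) + 3(1.007825) + 78.918338 + 3(18.998403) + 14.003074
    = 72.000000 + 3.023475 + 78.918338 + 56.995209 + 14.003074 = 224.940096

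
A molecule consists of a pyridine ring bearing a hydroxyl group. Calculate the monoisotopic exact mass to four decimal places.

95.0371

Atom tally by fragment:
  pyridine ring core → C:5 H:5 N:1
  (− 1 ring H displaced by substituents)
  + OH → O:1 H:1
Element totals:
  C: 5
  H: 5
  N: 1
  O: 1
Molecular formula: C5H5NO.
  M = 5(12.0) + 5(1.007825) + 14.003074 + 15.994915
    = 60.000000 + 5.039125 + 14.003074 + 15.994915 = 95.037114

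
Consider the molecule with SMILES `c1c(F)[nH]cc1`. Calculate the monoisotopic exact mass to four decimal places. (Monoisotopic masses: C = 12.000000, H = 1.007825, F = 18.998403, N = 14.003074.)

85.0328

Atom tally by fragment:
  pyrrole ring core → C:4 H:5 N:1
  (− 1 ring H displaced by substituents)
  + F → F:1
Element totals:
  C: 4
  H: 4
  F: 1
  N: 1
Molecular formula: C4H4FN.
  M = 4(12.0) + 4(1.007825) + 18.998403 + 14.003074
    = 48.000000 + 4.031300 + 18.998403 + 14.003074 = 85.032777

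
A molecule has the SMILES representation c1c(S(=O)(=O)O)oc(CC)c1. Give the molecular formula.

C6H8O4S

Atom tally by fragment:
  furan ring core → C:4 H:4 O:1
  (− 2 ring H displaced by substituents)
  + SO3H → S:1 O:3 H:1
  + C2H5 → C:2 H:5
Element totals:
  C: 6
  H: 8
  O: 4
  S: 1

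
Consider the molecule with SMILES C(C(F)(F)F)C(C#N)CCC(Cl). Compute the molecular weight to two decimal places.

Atom tally by fragment:
  F3CCH2 → C:2 H:2 F:3
  CH(CN) → C:2 H:1 N:1
  CH2 → C:1 H:2
  CH2 → C:1 H:2
  CH2Cl → C:1 H:2 Cl:1
Element totals:
  C: 7
  H: 9
  Cl: 1
  F: 3
  N: 1
Molecular formula: C7H9ClF3N.
  M = 7(12.011) + 9(1.008) + 35.45 + 3(18.998) + 14.007
    = 84.077 + 9.072 + 35.450 + 56.994 + 14.007 = 199.600

199.60 g/mol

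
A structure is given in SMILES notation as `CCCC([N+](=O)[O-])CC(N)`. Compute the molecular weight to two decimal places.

146.19 g/mol

Atom tally by fragment:
  CH3 → C:1 H:3
  CH2 → C:1 H:2
  CH2 → C:1 H:2
  CH(NO2) → C:1 H:1 N:1 O:2
  CH2 → C:1 H:2
  CH2NH2 → C:1 H:4 N:1
Element totals:
  C: 6
  H: 14
  N: 2
  O: 2
Molecular formula: C6H14N2O2.
  M = 6(12.011) + 14(1.008) + 2(14.007) + 2(15.999)
    = 72.066 + 14.112 + 28.014 + 31.998 = 146.190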